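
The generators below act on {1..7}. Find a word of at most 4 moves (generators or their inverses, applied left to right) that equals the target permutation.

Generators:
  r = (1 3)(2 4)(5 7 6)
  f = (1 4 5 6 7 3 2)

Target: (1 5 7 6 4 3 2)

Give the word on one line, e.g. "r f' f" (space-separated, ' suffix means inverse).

  after r: (1 3)(2 4)(5 7 6)
  after f': (1 7 5 6 4 3 2)
  after r: (1 6 2 3 4)
  after r: (1 5 7 6 4 3 2)

r f' r r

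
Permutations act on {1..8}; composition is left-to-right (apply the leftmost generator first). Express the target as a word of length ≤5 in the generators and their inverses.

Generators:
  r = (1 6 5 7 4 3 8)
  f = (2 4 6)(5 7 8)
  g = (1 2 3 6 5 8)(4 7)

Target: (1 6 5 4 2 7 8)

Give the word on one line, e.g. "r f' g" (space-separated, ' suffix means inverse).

r g r g' f

  after r: (1 6 5 7 4 3 8)
  after g: (1 5 4 6 8 2 3)
  after r: (1 7 4 5 3 6)(2 8)
  after g': (1 4 6 8)(2 5)
  after f: (1 6 5 4 2 7 8)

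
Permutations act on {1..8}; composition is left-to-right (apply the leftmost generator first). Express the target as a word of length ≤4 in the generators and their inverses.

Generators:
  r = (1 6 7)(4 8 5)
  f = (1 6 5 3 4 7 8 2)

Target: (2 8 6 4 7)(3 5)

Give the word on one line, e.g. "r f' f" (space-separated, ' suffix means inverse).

r f'

  after r: (1 6 7)(4 8 5)
  after f': (2 8 6 4 7)(3 5)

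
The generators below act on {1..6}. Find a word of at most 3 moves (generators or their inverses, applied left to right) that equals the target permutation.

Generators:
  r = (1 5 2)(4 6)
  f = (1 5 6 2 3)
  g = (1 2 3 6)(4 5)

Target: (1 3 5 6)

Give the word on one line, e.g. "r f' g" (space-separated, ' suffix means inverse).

g f r'

  after g: (1 2 3 6)(4 5)
  after f: (1 3 2)(4 6 5)
  after r': (1 3 5 6)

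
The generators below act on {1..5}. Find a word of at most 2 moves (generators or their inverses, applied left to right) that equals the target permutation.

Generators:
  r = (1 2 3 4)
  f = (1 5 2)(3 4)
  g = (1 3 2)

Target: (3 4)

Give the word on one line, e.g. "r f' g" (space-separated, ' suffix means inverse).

  after r: (1 2 3 4)
  after g: (3 4)

r g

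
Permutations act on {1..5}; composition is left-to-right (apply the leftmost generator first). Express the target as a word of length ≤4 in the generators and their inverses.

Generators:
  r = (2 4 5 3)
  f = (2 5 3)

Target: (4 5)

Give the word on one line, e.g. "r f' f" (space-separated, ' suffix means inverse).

f f r

  after f: (2 5 3)
  after f: (2 3 5)
  after r: (4 5)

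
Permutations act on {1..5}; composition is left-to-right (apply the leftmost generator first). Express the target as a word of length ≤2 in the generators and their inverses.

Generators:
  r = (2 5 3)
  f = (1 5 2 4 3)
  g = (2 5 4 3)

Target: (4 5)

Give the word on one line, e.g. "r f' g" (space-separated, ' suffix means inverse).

  after r: (2 5 3)
  after g': (4 5)

r g'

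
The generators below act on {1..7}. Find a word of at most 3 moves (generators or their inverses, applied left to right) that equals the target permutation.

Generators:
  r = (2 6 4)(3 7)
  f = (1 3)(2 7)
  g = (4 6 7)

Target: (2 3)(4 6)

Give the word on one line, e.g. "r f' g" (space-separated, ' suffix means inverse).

  after r: (2 6 4)(3 7)
  after g: (2 7 3 4)
  after r: (2 3)(4 6)

r g r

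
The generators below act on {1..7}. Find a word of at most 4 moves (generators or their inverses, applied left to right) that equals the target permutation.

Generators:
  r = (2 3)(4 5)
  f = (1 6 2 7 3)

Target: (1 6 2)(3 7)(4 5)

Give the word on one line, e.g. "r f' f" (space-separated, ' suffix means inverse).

r f r r

  after r: (2 3)(4 5)
  after f: (1 6 2)(3 7)(4 5)
  after r: (1 6 3 7 2)
  after r: (1 6 2)(3 7)(4 5)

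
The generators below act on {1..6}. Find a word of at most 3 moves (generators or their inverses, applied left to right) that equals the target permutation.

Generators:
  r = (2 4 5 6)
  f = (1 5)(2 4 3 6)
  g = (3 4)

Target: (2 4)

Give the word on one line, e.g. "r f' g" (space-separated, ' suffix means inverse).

  after f: (1 5)(2 4 3 6)
  after g: (1 5)(2 3 6)
  after f': (2 4)

f g f'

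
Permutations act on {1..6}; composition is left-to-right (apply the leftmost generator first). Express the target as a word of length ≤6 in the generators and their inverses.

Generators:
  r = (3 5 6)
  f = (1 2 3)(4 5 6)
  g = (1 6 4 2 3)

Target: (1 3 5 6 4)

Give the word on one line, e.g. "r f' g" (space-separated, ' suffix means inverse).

f f r f r

  after f: (1 2 3)(4 5 6)
  after f: (1 3 2)(4 6 5)
  after r: (1 5 4 3 2)
  after f: (1 6 4)
  after r: (1 3 5 6 4)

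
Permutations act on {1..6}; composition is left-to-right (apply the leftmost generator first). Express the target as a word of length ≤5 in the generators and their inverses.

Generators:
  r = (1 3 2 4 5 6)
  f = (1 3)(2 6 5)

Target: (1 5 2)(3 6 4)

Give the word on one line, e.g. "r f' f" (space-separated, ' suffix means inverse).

r' f r f

  after r': (1 6 5 4 2 3)
  after f: (1 5 4 6 2)
  after r: (1 6 4)(2 3)
  after f: (1 5 2)(3 6 4)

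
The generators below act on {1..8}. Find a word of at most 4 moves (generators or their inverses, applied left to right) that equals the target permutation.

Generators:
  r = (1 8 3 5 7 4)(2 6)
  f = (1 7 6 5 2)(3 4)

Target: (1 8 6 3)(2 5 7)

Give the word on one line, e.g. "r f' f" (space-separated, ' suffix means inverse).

  after r': (1 4 7 5 3 8)(2 6)
  after f': (1 3 8 2 7 6 5 4)
  after r': (1 8 6 3)(2 5 7)

r' f' r'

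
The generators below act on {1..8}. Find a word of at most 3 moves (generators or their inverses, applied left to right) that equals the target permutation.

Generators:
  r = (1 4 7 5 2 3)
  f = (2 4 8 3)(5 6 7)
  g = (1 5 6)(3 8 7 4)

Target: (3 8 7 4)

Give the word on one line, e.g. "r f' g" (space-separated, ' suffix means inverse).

  after g': (1 6 5)(3 4 7 8)
  after g': (1 5 6)(3 7)(4 8)
  after g': (3 8 7 4)

g' g' g'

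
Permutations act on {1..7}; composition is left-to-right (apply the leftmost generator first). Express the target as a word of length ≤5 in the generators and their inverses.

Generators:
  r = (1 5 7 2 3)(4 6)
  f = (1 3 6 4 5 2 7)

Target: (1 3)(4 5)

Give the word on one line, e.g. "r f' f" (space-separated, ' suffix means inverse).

r f r' f f

  after r: (1 5 7 2 3)(4 6)
  after f: (1 2 6 5)
  after r': (1 7 5 3 2 4 6)
  after f: (2 5 6 3 7)
  after f: (1 3)(4 5)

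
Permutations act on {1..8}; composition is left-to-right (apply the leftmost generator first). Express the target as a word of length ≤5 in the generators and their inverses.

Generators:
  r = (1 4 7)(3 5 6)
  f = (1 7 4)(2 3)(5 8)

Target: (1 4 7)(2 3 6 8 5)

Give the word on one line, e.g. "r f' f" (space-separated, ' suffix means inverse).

  after r: (1 4 7)(3 5 6)
  after r: (1 7 4)(3 6 5)
  after f: (1 4 7)(2 3 6 8 5)

r r f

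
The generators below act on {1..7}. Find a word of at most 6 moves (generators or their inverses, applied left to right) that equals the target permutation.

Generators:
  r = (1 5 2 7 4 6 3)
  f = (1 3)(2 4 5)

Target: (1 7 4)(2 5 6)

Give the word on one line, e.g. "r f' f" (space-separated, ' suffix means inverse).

r f r f

  after r: (1 5 2 7 4 6 3)
  after f: (1 2 7 5 4 6)
  after r: (1 7 2 4 3)(5 6)
  after f: (1 7 4)(2 5 6)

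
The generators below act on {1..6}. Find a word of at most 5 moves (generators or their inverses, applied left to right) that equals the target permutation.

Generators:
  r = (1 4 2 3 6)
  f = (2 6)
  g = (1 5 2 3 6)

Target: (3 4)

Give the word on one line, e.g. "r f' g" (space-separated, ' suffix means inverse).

r f r'

  after r: (1 4 2 3 6)
  after f: (1 4 6)(2 3)
  after r': (3 4)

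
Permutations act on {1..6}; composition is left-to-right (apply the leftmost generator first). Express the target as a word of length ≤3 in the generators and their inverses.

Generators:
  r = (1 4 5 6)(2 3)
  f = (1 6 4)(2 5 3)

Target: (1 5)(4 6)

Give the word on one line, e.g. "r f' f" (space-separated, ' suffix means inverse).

  after r: (1 4 5 6)(2 3)
  after r: (1 5)(4 6)

r r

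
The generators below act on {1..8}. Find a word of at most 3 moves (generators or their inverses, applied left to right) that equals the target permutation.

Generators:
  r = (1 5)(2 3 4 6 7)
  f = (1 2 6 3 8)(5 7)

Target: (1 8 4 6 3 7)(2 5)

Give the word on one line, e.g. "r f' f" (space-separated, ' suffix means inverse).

  after f': (1 8 3 6 2)(5 7)
  after r: (1 8 4 6 3 7)(2 5)

f' r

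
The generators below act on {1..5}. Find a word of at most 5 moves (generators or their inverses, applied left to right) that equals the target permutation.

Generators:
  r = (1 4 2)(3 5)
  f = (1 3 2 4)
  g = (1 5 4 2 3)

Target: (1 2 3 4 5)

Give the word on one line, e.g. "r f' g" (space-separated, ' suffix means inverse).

r' g' r

  after r': (1 2 4)(3 5)
  after g': (1 4 3)(2 5)
  after r: (1 2 3 4 5)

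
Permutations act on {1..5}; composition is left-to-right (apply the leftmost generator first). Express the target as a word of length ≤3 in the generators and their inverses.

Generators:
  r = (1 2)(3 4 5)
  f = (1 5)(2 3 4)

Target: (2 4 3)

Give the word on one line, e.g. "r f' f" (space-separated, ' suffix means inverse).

  after f: (1 5)(2 3 4)
  after f: (2 4 3)

f f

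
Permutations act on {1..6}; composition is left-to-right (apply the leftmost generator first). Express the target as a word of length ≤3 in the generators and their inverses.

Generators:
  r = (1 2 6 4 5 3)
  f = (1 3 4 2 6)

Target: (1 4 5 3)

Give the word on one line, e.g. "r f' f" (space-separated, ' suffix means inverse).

f' r' f'

  after f': (1 6 2 4 3)
  after r': (1 2 6)(4 5)
  after f': (1 4 5 3)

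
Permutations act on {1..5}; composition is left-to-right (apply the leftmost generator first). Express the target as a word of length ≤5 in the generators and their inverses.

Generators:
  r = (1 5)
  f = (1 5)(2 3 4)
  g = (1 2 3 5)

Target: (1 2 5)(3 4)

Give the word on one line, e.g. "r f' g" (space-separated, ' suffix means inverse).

f' f' g

  after f': (1 5)(2 4 3)
  after f': (2 3 4)
  after g: (1 2 5)(3 4)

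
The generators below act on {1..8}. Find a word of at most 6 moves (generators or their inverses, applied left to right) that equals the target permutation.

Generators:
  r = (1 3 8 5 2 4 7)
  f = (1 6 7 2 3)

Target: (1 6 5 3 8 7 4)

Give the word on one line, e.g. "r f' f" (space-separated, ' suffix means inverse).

f' r' f r'

  after f': (1 3 2 7 6)
  after r': (2 4)(3 5 8)(6 7)
  after f: (1 6 2 4 3 5 8)
  after r': (1 6 5 3 8 7 4)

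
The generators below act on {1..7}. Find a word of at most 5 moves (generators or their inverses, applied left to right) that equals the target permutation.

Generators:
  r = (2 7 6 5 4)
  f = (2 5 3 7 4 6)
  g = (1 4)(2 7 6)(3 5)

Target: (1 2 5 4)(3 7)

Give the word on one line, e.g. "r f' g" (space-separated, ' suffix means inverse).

  after g': (1 4)(2 6 7)(3 5)
  after f: (1 6 4)(5 7)
  after f: (1 2 5 4)(3 7)

g' f f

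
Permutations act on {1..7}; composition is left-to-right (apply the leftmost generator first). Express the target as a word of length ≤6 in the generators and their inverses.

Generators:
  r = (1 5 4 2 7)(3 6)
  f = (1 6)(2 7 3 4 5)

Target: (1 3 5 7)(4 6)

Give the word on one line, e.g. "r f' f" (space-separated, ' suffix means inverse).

f' r' r' r'

  after f': (1 6)(2 5 4 3 7)
  after r': (1 3 2)(4 6 7)
  after r': (1 6 2 7 5)(3 4)
  after r': (1 3 5 7)(4 6)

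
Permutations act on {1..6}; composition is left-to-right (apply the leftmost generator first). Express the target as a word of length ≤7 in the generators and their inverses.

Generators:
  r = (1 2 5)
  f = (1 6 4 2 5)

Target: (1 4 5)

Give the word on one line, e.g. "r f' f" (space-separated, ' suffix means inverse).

r' f f r' f

  after r': (1 5 2)
  after f: (2 6 4)
  after f: (1 6 2 4 5)
  after r': (1 6)(2 4)
  after f: (1 4 5)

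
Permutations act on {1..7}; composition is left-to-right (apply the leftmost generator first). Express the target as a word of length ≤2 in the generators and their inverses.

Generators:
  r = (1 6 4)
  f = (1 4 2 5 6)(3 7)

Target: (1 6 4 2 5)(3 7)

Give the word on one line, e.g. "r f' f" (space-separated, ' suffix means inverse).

  after f: (1 4 2 5 6)(3 7)
  after r': (1 6 4 2 5)(3 7)

f r'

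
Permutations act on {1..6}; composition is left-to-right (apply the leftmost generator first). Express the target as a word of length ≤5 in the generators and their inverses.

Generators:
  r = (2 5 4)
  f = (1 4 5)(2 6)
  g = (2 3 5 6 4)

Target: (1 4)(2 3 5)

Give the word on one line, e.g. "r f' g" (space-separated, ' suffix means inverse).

  after f': (1 5 4)(2 6)
  after g': (1 3 2 5 6 4)
  after g': (1 2 3 4)
  after r': (1 4)(2 3 5)

f' g' g' r'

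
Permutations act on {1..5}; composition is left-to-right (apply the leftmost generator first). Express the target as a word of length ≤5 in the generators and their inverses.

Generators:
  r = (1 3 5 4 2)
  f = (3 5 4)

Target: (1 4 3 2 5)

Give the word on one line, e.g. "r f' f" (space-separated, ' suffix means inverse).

f r r f

  after f: (3 5 4)
  after r: (1 3 4 5 2)
  after r: (1 5)(2 3)
  after f: (1 4 3 2 5)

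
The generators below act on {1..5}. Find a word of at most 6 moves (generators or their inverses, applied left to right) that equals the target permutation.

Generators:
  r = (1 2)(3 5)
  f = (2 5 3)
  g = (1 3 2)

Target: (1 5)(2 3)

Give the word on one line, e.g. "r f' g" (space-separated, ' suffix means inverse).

f r r g' f

  after f: (2 5 3)
  after r: (1 2 3)
  after r: (2 5 3)
  after g': (1 2 5)
  after f: (1 5)(2 3)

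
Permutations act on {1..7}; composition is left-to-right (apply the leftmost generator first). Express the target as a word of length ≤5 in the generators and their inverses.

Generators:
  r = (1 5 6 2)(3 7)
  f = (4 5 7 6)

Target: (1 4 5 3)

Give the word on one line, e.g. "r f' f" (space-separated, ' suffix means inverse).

r f' r'

  after r: (1 5 6 2)(3 7)
  after f': (1 4 6 2)(3 5 7)
  after r': (1 4 5 3)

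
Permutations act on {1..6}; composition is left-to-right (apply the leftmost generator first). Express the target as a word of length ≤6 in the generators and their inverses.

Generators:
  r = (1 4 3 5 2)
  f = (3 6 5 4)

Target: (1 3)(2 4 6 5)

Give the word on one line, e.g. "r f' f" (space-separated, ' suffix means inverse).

  after f': (3 4 5 6)
  after f': (3 5)(4 6)
  after r: (1 4 6 3 2)
  after r: (1 3)(2 4 6 5)

f' f' r r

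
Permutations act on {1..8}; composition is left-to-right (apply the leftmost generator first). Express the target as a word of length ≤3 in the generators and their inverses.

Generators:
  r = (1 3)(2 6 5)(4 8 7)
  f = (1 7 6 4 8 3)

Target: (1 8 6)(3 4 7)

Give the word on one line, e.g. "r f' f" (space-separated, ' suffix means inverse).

f' f'

  after f': (1 3 8 4 6 7)
  after f': (1 8 6)(3 4 7)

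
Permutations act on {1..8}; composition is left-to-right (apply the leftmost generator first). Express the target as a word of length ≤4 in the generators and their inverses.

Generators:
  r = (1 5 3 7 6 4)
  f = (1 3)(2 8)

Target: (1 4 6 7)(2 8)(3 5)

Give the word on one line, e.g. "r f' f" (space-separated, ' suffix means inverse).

r' f

  after r': (1 4 6 7 3 5)
  after f: (1 4 6 7)(2 8)(3 5)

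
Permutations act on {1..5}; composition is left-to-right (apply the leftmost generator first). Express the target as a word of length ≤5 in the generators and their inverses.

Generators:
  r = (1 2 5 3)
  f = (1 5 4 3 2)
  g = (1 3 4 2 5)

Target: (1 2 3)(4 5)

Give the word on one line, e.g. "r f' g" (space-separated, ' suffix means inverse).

g' r f

  after g': (1 5 2 4 3)
  after r: (1 3 2 4)
  after f: (1 2 3)(4 5)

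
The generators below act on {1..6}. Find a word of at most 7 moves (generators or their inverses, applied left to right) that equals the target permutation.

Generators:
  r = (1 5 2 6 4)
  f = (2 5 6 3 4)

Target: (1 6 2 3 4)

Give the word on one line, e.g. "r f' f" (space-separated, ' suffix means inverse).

  after r': (1 4 6 2 5)
  after r': (1 6 5 4 2)
  after r': (1 2 4 5 6)
  after r': (1 5 2 6 4)
  after f: (1 6 2 3 4)

r' r' r' r' f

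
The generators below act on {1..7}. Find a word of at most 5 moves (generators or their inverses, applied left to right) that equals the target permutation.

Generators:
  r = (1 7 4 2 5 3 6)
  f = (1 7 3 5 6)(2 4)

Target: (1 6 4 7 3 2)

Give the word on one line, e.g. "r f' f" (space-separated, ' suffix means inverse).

  after f': (1 6 5 3 7)(2 4)
  after r: (3 4 5 6)
  after f: (1 7 3 2 4 6 5)
  after r': (2 7 5 6)(3 4)
  after f': (1 6 4 7 3 2)

f' r f r' f'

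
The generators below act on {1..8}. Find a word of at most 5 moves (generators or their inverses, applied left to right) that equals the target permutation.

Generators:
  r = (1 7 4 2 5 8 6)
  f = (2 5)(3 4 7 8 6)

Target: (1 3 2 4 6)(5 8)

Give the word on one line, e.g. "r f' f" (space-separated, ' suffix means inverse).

  after r': (1 6 8 5 2 4 7)
  after f: (1 3 4 8 2 7)
  after r: (1 3 2 4 6)(5 8)

r' f r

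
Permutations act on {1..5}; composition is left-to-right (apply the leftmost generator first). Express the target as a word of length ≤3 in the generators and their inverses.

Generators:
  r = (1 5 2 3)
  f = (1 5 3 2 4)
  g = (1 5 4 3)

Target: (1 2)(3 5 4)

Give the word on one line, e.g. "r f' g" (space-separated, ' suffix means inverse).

g' r' g'

  after g': (1 3 4 5)
  after r': (1 2 5 3 4)
  after g': (1 2)(3 5 4)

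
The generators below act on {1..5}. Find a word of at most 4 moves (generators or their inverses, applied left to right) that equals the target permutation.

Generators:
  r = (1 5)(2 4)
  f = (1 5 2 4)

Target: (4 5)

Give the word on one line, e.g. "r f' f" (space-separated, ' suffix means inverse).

r' f'

  after r': (1 5)(2 4)
  after f': (4 5)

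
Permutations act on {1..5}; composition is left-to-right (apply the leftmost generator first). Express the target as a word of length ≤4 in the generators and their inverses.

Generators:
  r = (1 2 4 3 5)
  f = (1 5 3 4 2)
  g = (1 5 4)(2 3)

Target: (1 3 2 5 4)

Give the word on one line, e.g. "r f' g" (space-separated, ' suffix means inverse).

  after f: (1 5 3 4 2)
  after f: (1 3 2 5 4)

f f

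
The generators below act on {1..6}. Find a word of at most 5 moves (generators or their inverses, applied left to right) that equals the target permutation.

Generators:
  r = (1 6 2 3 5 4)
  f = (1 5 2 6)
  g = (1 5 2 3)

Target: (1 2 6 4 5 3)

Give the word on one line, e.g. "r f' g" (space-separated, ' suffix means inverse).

g' f r'

  after g': (1 3 2 5)
  after f: (1 3 6)
  after r': (1 2 6 4 5 3)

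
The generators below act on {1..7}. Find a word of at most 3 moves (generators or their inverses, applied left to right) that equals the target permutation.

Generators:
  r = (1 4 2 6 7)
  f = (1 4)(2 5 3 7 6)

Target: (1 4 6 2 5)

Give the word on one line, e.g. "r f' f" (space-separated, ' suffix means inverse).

f' r' f

  after f': (1 4)(2 6 7 3 5)
  after r': (3 5 4 7)
  after f: (1 4 6 2 5)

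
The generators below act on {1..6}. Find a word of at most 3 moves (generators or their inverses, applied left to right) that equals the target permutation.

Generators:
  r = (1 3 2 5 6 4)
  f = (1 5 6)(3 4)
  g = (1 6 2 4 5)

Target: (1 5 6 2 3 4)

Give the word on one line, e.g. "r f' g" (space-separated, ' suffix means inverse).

  after g: (1 6 2 4 5)
  after f': (1 5 6 2 3 4)

g f'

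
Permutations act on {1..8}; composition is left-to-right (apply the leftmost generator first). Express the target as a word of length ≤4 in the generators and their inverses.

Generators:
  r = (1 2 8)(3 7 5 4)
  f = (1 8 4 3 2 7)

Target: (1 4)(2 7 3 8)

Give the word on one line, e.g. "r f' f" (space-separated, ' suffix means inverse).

r f r r

  after r: (1 2 8)(3 7 5 4)
  after f: (1 7 5 3)(2 4)
  after r: (1 5 7 4 8)(2 3)
  after r: (1 4)(2 7 3 8)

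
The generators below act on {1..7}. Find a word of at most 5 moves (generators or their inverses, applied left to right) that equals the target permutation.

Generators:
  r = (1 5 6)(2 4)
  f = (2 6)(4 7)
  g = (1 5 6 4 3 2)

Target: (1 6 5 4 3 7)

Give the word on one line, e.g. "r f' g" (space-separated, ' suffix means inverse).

  after g': (1 2 3 4 6 5)
  after f: (1 6 5)(2 3 7 4)
  after r': (1 5 6)(2 3 7)
  after g: (1 6 5 4 3 7)

g' f r' g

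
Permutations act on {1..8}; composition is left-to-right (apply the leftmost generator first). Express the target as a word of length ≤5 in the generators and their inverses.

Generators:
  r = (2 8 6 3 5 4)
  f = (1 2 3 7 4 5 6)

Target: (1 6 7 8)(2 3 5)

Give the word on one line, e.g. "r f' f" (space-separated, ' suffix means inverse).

  after r: (2 8 6 3 5 4)
  after f: (1 2 8)(3 6 7 4)
  after r: (1 8)(2 6 7)(4 5)
  after r: (1 6 7 8)(2 3 5)

r f r r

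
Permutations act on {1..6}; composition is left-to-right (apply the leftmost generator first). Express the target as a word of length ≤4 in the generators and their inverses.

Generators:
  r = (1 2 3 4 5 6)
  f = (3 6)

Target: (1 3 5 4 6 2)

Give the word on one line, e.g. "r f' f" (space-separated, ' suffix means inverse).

  after f': (3 6)
  after r': (1 6 2)(3 5 4)
  after f: (1 3 5 4 6 2)

f' r' f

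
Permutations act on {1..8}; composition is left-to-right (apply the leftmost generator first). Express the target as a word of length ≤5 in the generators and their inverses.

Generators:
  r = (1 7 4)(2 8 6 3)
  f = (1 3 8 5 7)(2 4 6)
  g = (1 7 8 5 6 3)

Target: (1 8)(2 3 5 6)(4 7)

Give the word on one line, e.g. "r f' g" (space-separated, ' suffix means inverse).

r' r' g

  after r': (1 4 7)(2 3 6 8)
  after r': (1 7 4)(2 6)(3 8)
  after g: (1 8)(2 3 5 6)(4 7)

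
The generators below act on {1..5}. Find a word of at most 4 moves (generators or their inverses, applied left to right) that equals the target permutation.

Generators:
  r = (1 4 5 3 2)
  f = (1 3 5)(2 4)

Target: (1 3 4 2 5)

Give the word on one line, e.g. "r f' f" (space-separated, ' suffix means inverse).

r' r'

  after r': (1 2 3 5 4)
  after r': (1 3 4 2 5)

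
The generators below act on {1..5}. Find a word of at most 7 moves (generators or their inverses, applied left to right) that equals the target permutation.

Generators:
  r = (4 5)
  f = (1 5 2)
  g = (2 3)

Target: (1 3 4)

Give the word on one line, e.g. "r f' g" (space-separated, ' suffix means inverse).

g r' f' r g'

  after g: (2 3)
  after r': (2 3)(4 5)
  after f': (1 2 3 5 4)
  after r: (1 2 3 4)
  after g': (1 3 4)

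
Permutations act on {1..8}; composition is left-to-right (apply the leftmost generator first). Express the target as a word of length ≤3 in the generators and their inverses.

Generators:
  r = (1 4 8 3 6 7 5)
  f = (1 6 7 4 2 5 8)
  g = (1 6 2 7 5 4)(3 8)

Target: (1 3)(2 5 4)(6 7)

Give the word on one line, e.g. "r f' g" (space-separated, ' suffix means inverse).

f' r f'

  after f': (1 8 5 2 4 7 6)
  after r: (1 3 6 4 5 2 8)
  after f': (1 3)(2 5 4)(6 7)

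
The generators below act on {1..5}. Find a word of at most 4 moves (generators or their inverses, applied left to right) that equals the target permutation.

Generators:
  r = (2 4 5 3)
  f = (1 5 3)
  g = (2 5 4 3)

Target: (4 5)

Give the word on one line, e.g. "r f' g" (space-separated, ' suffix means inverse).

g r g

  after g: (2 5 4 3)
  after r: (2 3 4)
  after g: (4 5)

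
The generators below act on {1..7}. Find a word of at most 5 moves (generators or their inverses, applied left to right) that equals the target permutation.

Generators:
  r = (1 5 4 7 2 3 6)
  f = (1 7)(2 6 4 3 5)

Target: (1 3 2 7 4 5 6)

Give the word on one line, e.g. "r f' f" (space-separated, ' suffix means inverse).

  after f': (1 7)(2 5 3 4 6)
  after r': (1 4 3 5 2)(6 7)
  after f: (1 3 2 7 4 5 6)

f' r' f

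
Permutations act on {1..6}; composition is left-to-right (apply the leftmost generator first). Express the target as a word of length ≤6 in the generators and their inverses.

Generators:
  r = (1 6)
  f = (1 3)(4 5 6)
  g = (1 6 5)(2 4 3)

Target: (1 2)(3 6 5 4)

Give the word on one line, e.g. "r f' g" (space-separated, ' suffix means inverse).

  after r: (1 6)
  after f: (1 4 5 6 3)
  after g': (1 2 3 5)(4 6)
  after r: (1 2 3 5 6 4)
  after f: (1 2)(3 6 5 4)

r f g' r f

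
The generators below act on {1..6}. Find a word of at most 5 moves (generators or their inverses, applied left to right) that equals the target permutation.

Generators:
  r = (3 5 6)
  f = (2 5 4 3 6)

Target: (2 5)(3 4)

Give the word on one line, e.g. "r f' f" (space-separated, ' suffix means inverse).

f' r r

  after f': (2 6 3 4 5)
  after r: (2 3 4 6 5)
  after r: (2 5)(3 4)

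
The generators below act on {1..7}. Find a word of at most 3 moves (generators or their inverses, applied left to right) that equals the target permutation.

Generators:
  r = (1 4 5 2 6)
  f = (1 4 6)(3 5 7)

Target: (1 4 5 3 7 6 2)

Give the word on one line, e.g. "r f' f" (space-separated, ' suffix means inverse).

f' r r

  after f': (1 6 4)(3 7 5)
  after r: (2 6 5 3 7)
  after r: (1 4 5 3 7 6 2)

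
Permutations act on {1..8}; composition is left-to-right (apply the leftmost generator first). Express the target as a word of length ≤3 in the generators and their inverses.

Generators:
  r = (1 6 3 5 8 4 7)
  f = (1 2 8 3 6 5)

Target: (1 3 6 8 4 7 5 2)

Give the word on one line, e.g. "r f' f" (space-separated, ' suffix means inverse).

  after r: (1 6 3 5 8 4 7)
  after f': (1 3 6 8 4 7 5 2)

r f'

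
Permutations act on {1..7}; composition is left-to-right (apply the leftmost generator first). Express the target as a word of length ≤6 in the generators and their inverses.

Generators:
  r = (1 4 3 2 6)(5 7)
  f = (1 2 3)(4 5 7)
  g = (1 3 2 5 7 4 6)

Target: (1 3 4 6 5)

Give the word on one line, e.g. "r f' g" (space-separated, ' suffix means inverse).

g' f r' r'

  after g': (1 6 4 7 5 2 3)
  after f: (1 6 5 3 2)
  after r': (1 2 6 7 5 4)
  after r': (1 3 4 6 5)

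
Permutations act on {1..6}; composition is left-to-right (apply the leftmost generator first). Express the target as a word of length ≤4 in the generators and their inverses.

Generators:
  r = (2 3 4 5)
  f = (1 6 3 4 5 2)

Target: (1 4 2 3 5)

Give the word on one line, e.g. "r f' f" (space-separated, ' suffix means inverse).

r f' r f

  after r: (2 3 4 5)
  after f': (1 2 6)
  after r: (1 3 4 5 2 6)
  after f: (1 4 2 3 5)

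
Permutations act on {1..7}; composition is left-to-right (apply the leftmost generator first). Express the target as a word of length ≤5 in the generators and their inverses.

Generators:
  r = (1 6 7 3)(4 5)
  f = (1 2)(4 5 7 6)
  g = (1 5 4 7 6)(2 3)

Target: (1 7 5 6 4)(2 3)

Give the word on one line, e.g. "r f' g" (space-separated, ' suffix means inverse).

g g g

  after g: (1 5 4 7 6)(2 3)
  after g: (1 4 6 5 7)
  after g: (1 7 5 6 4)(2 3)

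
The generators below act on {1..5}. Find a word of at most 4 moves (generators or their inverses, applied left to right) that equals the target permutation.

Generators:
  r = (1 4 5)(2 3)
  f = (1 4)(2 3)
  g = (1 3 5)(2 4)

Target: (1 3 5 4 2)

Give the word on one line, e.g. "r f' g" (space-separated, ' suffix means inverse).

f g r

  after f: (1 4)(2 3)
  after g: (1 2 5)(3 4)
  after r: (1 3 5 4 2)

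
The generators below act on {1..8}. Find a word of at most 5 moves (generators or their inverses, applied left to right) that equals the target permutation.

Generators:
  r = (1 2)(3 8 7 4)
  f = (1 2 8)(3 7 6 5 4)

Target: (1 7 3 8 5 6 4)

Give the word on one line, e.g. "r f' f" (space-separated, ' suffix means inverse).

  after r': (1 2)(3 4 7 8)
  after r': (3 7)(4 8)
  after f': (1 8 5 6 7 4 2)
  after r: (1 7 3 8 5 6 4)

r' r' f' r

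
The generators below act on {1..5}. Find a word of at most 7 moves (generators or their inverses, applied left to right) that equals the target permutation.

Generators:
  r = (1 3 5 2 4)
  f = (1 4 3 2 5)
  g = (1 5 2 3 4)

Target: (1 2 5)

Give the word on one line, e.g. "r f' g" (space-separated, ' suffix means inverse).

r g r' f r

  after r: (1 3 5 2 4)
  after g: (1 4 5 3 2)
  after r': (1 2 4 3 5)
  after f: (1 5 4 2 3)
  after r: (1 2 5)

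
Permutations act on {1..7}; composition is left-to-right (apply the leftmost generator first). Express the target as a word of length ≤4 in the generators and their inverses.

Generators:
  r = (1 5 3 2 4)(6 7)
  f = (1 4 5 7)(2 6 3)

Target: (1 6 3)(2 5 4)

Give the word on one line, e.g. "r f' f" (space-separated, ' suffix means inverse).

  after f': (1 7 5 4)(2 3 6)
  after f': (1 5)(2 6 3)(4 7)
  after r: (1 3 4 6 2 7)
  after f': (1 6 3)(2 5 4)

f' f' r f'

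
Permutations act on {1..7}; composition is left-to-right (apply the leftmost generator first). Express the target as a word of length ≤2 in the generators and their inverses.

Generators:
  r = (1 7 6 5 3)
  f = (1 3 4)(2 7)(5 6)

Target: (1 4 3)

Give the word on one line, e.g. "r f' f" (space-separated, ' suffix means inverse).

  after f: (1 3 4)(2 7)(5 6)
  after f: (1 4 3)

f f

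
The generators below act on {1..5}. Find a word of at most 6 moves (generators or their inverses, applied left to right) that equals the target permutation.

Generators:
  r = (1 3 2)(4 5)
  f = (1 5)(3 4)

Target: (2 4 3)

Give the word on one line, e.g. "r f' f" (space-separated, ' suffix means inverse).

f r f' r'

  after f: (1 5)(3 4)
  after r: (1 4 2)(3 5)
  after f': (1 3)(2 5 4)
  after r': (2 4 3)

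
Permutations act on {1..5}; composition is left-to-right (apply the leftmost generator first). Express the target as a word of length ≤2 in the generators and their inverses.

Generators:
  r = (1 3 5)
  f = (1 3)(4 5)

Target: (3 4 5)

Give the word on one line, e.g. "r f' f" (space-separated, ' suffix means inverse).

r f

  after r: (1 3 5)
  after f: (3 4 5)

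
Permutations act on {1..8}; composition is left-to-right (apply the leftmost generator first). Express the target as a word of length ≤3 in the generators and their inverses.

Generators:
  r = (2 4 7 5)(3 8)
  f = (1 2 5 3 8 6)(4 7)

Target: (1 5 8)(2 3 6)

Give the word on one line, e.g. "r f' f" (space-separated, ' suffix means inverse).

f f

  after f: (1 2 5 3 8 6)(4 7)
  after f: (1 5 8)(2 3 6)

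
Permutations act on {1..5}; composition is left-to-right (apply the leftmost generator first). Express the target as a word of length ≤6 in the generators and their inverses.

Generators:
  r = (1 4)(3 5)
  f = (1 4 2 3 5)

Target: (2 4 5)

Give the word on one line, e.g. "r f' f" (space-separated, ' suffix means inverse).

r' f' r' r'

  after r': (1 4)(3 5)
  after f': (2 4 5)
  after r': (1 4 3 5 2)
  after r': (2 4 5)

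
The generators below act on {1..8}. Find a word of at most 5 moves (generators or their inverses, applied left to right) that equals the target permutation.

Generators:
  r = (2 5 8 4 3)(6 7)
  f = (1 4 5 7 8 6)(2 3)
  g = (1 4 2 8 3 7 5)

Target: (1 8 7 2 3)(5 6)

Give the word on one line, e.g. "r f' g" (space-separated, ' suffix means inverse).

g' r' g

  after g': (1 5 7 3 8 2 4)
  after r': (1 2 8 3 5 6 7 4)
  after g: (1 8 7 2 3)(5 6)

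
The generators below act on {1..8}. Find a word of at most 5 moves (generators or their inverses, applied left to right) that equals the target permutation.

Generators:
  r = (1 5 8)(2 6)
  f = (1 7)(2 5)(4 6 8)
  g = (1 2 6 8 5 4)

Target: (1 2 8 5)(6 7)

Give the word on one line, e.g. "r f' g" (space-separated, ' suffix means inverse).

  after f: (1 7)(2 5)(4 6 8)
  after r: (1 7 5 6)(2 8 4)
  after f': (2 6 7)(4 5)
  after g: (1 2 8 5)(6 7)

f r f' g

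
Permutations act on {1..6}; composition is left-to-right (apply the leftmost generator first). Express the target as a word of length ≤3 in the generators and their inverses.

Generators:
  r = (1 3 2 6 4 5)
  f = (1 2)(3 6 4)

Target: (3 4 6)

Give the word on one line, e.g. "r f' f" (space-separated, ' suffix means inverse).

f f

  after f: (1 2)(3 6 4)
  after f: (3 4 6)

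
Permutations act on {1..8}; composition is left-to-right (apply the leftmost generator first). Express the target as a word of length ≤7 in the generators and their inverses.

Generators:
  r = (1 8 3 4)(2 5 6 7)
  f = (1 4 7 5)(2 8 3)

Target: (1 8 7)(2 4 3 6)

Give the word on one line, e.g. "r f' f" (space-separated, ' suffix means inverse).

  after r': (1 4 3 8)(2 7 6 5)
  after r': (1 3)(2 6)(4 8)(5 7)
  after r': (1 8 3 4)(2 5 6 7)
  after f: (1 3 7 8 2)(5 6)
  after r': (1 8 7)(2 4 3 6)

r' r' r' f r'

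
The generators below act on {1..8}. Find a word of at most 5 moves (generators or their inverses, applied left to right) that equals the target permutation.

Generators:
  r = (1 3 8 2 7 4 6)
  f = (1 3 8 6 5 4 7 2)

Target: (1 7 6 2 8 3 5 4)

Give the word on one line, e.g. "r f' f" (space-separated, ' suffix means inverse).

  after r': (1 6 4 7 2 8 3)
  after r': (1 4 2 3 6 7 8)
  after f: (1 7 6 2 8 3 5 4)

r' r' f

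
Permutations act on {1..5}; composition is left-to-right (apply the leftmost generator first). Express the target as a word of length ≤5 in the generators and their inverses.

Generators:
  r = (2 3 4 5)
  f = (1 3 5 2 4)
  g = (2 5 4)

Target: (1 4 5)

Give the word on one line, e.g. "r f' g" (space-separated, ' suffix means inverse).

  after g': (2 4 5)
  after f': (1 4 3)
  after g: (1 2 5 4 3)
  after f: (1 4 5)

g' f' g f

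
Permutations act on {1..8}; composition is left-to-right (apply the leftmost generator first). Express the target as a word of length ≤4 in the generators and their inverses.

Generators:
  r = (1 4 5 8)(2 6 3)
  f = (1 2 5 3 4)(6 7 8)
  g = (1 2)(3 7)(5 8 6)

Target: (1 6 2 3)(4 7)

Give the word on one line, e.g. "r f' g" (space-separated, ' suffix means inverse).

  after r: (1 4 5 8)(2 6 3)
  after g: (1 4 8 2 5 6 7 3)
  after f': (1 3 4 7 5 8)
  after r': (1 6 2 3)(4 7)

r g f' r'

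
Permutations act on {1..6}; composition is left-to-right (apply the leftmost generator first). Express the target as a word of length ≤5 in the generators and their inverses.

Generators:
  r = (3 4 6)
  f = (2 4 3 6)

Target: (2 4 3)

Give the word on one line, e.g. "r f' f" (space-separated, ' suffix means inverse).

  after f': (2 6 3 4)
  after f': (2 3)(4 6)
  after r: (2 4 3)

f' f' r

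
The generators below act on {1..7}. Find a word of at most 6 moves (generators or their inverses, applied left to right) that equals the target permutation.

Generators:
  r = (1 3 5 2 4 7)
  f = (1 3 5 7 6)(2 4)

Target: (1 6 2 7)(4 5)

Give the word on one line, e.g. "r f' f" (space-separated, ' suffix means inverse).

  after f: (1 3 5 7 6)(2 4)
  after r': (4 5)(6 7)
  after r': (1 7 6 4 3)(2 5)
  after f: (1 6 2 7)(4 5)

f r' r' f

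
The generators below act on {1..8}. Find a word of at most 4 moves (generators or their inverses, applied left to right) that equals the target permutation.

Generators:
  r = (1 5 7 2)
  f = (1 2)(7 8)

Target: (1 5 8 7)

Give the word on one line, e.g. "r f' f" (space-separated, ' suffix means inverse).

r f'

  after r: (1 5 7 2)
  after f': (1 5 8 7)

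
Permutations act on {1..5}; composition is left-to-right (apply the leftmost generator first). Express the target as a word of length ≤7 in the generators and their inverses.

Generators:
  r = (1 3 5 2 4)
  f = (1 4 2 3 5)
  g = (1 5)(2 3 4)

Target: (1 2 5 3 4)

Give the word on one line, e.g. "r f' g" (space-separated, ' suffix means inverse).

  after f: (1 4 2 3 5)
  after r: (2 5 3)
  after f': (1 5 2 3 4)
  after r': (1 3 2)
  after f': (1 2 5 3 4)

f r f' r' f'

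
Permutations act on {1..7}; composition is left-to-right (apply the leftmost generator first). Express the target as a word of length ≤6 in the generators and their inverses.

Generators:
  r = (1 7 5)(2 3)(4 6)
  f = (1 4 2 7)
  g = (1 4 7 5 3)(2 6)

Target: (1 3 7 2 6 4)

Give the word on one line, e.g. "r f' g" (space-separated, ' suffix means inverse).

r f g f r'

  after r: (1 7 5)(2 3)(4 6)
  after f: (2 3 7 5 4 6)
  after g: (1 4 2)(3 5 7)
  after f: (1 2 4 7 3 5)
  after r': (1 3 7 2 6 4)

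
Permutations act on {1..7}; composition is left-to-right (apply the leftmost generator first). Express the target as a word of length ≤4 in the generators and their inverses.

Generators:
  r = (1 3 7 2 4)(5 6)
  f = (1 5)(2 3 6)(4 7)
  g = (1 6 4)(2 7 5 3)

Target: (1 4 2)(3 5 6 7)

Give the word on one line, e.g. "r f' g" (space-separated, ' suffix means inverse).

f' f' r'

  after f': (1 5)(2 6 3)(4 7)
  after f': (2 3 6)
  after r': (1 4 2)(3 5 6 7)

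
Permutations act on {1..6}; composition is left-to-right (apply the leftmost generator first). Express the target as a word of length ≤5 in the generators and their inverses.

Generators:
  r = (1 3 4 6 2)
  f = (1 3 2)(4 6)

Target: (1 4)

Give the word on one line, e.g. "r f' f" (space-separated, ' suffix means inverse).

  after f: (1 3 2)(4 6)
  after f: (1 2 3)
  after r': (1 6 4 3 2)
  after f': (1 4)

f f r' f'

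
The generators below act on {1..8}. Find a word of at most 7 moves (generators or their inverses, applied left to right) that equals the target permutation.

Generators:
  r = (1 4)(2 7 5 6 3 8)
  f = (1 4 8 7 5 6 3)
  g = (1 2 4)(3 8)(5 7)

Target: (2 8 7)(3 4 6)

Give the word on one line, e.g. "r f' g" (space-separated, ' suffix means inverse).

f g' g' g' r'

  after f: (1 4 8 7 5 6 3)
  after g': (1 2)(3 4)(5 6 8)
  after g': (2 4 8 7 5 6 3)
  after g': (1 4 3)(5 6 8)
  after r': (2 8 7)(3 4 6)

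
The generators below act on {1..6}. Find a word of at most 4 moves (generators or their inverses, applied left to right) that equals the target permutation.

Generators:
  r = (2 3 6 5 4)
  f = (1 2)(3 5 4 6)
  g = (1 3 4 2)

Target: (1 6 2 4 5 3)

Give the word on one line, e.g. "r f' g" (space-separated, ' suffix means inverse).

r' g' r f'

  after r': (2 4 5 6 3)
  after g': (1 2 3 4 5 6)
  after r: (1 3 2 6)
  after f': (1 6 2 4 5 3)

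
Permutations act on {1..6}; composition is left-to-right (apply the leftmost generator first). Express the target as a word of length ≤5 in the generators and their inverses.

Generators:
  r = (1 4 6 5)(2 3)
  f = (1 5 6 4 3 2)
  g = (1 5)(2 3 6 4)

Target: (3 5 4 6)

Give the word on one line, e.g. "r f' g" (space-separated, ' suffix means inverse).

  after g: (1 5)(2 3 6 4)
  after f: (1 6 3 4)
  after r: (1 5)(2 3 6)
  after r: (3 5 4 6)

g f r r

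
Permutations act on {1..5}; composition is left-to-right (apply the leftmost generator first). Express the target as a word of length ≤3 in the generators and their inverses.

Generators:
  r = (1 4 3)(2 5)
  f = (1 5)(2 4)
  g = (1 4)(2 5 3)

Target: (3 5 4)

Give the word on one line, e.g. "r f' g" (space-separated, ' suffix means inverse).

  after g: (1 4)(2 5 3)
  after r': (3 5 4)

g r'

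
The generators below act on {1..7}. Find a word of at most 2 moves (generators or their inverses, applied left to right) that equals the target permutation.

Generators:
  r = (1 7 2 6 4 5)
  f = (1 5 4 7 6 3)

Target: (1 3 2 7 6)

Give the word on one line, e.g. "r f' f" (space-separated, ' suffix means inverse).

  after f': (1 3 6 7 4 5)
  after r': (1 3 2 7 6)

f' r'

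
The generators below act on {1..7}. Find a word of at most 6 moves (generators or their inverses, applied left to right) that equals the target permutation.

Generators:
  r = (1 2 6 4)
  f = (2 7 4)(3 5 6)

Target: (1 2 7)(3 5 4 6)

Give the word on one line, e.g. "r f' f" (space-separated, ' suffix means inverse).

  after f: (2 7 4)(3 5 6)
  after r': (1 4)(2 7 6 3 5)
  after r': (1 6 3 5)(2 7)
  after r': (1 2 7)(3 5 4 6)

f r' r' r'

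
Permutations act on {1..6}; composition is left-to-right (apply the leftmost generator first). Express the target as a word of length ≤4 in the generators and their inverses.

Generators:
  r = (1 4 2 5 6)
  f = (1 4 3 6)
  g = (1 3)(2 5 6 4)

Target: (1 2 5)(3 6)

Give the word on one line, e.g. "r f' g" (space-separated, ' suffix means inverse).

r' g' g' f

  after r': (1 6 5 2 4)
  after g': (1 5 4 3)(2 6)
  after g': (1 2 5 6 4)
  after f: (1 2 5)(3 6)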